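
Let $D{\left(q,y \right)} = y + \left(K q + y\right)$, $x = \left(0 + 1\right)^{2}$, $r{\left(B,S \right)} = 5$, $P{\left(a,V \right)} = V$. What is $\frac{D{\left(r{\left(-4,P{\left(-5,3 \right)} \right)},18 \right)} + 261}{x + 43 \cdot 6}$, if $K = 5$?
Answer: $\frac{46}{37} \approx 1.2432$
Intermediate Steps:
$x = 1$ ($x = 1^{2} = 1$)
$D{\left(q,y \right)} = 2 y + 5 q$ ($D{\left(q,y \right)} = y + \left(5 q + y\right) = y + \left(y + 5 q\right) = 2 y + 5 q$)
$\frac{D{\left(r{\left(-4,P{\left(-5,3 \right)} \right)},18 \right)} + 261}{x + 43 \cdot 6} = \frac{\left(2 \cdot 18 + 5 \cdot 5\right) + 261}{1 + 43 \cdot 6} = \frac{\left(36 + 25\right) + 261}{1 + 258} = \frac{61 + 261}{259} = 322 \cdot \frac{1}{259} = \frac{46}{37}$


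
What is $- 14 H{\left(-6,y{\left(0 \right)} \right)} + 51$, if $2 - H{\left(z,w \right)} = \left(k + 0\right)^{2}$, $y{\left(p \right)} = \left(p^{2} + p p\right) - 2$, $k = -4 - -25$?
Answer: $6197$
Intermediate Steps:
$k = 21$ ($k = -4 + 25 = 21$)
$y{\left(p \right)} = -2 + 2 p^{2}$ ($y{\left(p \right)} = \left(p^{2} + p^{2}\right) - 2 = 2 p^{2} - 2 = -2 + 2 p^{2}$)
$H{\left(z,w \right)} = -439$ ($H{\left(z,w \right)} = 2 - \left(21 + 0\right)^{2} = 2 - 21^{2} = 2 - 441 = -439$)
$- 14 H{\left(-6,y{\left(0 \right)} \right)} + 51 = \left(-14\right) \left(-439\right) + 51 = 6146 + 51 = 6197$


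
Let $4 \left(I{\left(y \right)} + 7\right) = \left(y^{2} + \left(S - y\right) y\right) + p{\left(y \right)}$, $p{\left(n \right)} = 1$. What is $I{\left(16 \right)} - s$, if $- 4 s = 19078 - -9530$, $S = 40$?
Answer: $\frac{29221}{4} \approx 7305.3$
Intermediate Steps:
$I{\left(y \right)} = - \frac{27}{4} + \frac{y^{2}}{4} + \frac{y \left(40 - y\right)}{4}$ ($I{\left(y \right)} = -7 + \frac{\left(y^{2} + \left(40 - y\right) y\right) + 1}{4} = -7 + \frac{\left(y^{2} + y \left(40 - y\right)\right) + 1}{4} = -7 + \frac{1 + y^{2} + y \left(40 - y\right)}{4} = -7 + \left(\frac{1}{4} + \frac{y^{2}}{4} + \frac{y \left(40 - y\right)}{4}\right) = - \frac{27}{4} + \frac{y^{2}}{4} + \frac{y \left(40 - y\right)}{4}$)
$s = -7152$ ($s = - \frac{19078 - -9530}{4} = - \frac{19078 + 9530}{4} = \left(- \frac{1}{4}\right) 28608 = -7152$)
$I{\left(16 \right)} - s = \left(- \frac{27}{4} + 10 \cdot 16\right) - -7152 = \left(- \frac{27}{4} + 160\right) + 7152 = \frac{613}{4} + 7152 = \frac{29221}{4}$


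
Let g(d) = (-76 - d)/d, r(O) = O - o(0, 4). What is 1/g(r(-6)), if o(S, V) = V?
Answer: 5/33 ≈ 0.15152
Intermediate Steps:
r(O) = -4 + O (r(O) = O - 1*4 = O - 4 = -4 + O)
g(d) = (-76 - d)/d
1/g(r(-6)) = 1/((-76 - (-4 - 6))/(-4 - 6)) = 1/((-76 - 1*(-10))/(-10)) = 1/(-(-76 + 10)/10) = 1/(-⅒*(-66)) = 1/(33/5) = 5/33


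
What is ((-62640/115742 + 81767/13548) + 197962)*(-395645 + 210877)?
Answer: -7169631379091724656/196009077 ≈ -3.6578e+10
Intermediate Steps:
((-62640/115742 + 81767/13548) + 197962)*(-395645 + 210877) = ((-62640*1/115742 + 81767*(1/13548)) + 197962)*(-184768) = ((-31320/57871 + 81767/13548) + 197962)*(-184768) = (4307614697/784036308 + 197962)*(-184768) = (155213703218993/784036308)*(-184768) = -7169631379091724656/196009077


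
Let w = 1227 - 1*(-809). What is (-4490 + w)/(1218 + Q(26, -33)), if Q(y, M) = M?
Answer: -818/395 ≈ -2.0709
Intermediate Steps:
w = 2036 (w = 1227 + 809 = 2036)
(-4490 + w)/(1218 + Q(26, -33)) = (-4490 + 2036)/(1218 - 33) = -2454/1185 = -2454*1/1185 = -818/395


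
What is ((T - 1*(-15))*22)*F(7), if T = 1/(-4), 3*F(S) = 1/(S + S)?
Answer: 649/84 ≈ 7.7262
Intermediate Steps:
F(S) = 1/(6*S) (F(S) = 1/(3*(S + S)) = 1/(3*((2*S))) = (1/(2*S))/3 = 1/(6*S))
T = -¼ ≈ -0.25000
((T - 1*(-15))*22)*F(7) = ((-¼ - 1*(-15))*22)*((⅙)/7) = ((-¼ + 15)*22)*((⅙)*(⅐)) = ((59/4)*22)*(1/42) = (649/2)*(1/42) = 649/84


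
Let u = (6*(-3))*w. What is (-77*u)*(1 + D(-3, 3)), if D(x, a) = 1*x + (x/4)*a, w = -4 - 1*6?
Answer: 58905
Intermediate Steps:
w = -10 (w = -4 - 6 = -10)
u = 180 (u = (6*(-3))*(-10) = -18*(-10) = 180)
D(x, a) = x + a*x/4 (D(x, a) = x + (x*(1/4))*a = x + (x/4)*a = x + a*x/4)
(-77*u)*(1 + D(-3, 3)) = (-77*180)*(1 + (1/4)*(-3)*(4 + 3)) = -13860*(1 + (1/4)*(-3)*7) = -13860*(1 - 21/4) = -13860*(-17/4) = 58905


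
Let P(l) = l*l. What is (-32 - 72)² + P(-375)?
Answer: 151441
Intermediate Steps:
P(l) = l²
(-32 - 72)² + P(-375) = (-32 - 72)² + (-375)² = (-104)² + 140625 = 10816 + 140625 = 151441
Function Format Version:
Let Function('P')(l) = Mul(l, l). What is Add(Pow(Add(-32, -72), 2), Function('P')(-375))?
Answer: 151441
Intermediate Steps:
Function('P')(l) = Pow(l, 2)
Add(Pow(Add(-32, -72), 2), Function('P')(-375)) = Add(Pow(Add(-32, -72), 2), Pow(-375, 2)) = Add(Pow(-104, 2), 140625) = Add(10816, 140625) = 151441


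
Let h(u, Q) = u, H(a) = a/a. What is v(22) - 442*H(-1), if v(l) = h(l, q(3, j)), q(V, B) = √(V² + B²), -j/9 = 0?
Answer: -420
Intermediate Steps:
j = 0 (j = -9*0 = 0)
q(V, B) = √(B² + V²)
H(a) = 1
v(l) = l
v(22) - 442*H(-1) = 22 - 442*1 = 22 - 442 = -420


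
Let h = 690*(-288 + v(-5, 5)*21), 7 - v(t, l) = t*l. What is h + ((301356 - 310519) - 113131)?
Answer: 142666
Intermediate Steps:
v(t, l) = 7 - l*t (v(t, l) = 7 - t*l = 7 - l*t)
h = 264960 (h = 690*(-288 + (7 - 1*5*(-5))*21) = 690*(-288 + (7 + 25)*21) = 690*(-288 + 32*21) = 690*(-288 + 672) = 690*384 = 264960)
h + ((301356 - 310519) - 113131) = 264960 + ((301356 - 310519) - 113131) = 264960 + (-9163 - 113131) = 264960 - 122294 = 142666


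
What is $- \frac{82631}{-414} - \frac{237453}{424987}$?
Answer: $\frac{35018795255}{175944618} \approx 199.03$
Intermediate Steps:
$- \frac{82631}{-414} - \frac{237453}{424987} = \left(-82631\right) \left(- \frac{1}{414}\right) - \frac{237453}{424987} = \frac{82631}{414} - \frac{237453}{424987} = \frac{35018795255}{175944618}$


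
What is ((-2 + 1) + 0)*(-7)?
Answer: 7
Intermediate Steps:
((-2 + 1) + 0)*(-7) = (-1 + 0)*(-7) = -1*(-7) = 7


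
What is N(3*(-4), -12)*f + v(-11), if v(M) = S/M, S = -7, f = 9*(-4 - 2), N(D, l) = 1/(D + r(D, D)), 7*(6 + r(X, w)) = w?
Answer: 854/253 ≈ 3.3755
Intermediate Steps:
r(X, w) = -6 + w/7
N(D, l) = 1/(-6 + 8*D/7) (N(D, l) = 1/(D + (-6 + D/7)) = 1/(-6 + 8*D/7))
f = -54 (f = 9*(-6) = -54)
v(M) = -7/M
N(3*(-4), -12)*f + v(-11) = (7/(2*(-21 + 4*(3*(-4)))))*(-54) - 7/(-11) = (7/(2*(-21 + 4*(-12))))*(-54) - 7*(-1/11) = (7/(2*(-21 - 48)))*(-54) + 7/11 = ((7/2)/(-69))*(-54) + 7/11 = ((7/2)*(-1/69))*(-54) + 7/11 = -7/138*(-54) + 7/11 = 63/23 + 7/11 = 854/253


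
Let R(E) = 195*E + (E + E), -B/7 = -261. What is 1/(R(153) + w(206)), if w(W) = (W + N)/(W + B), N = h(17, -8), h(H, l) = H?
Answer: 2033/61276876 ≈ 3.3177e-5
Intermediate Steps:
N = 17
B = 1827 (B = -7*(-261) = 1827)
w(W) = (17 + W)/(1827 + W) (w(W) = (W + 17)/(W + 1827) = (17 + W)/(1827 + W))
R(E) = 197*E (R(E) = 195*E + 2*E = 197*E)
1/(R(153) + w(206)) = 1/(197*153 + (17 + 206)/(1827 + 206)) = 1/(30141 + 223/2033) = 1/(61276876/2033) = 2033/61276876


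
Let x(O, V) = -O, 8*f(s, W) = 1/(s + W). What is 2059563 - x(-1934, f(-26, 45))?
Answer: 2057629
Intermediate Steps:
f(s, W) = 1/(8*(W + s)) (f(s, W) = 1/(8*(s + W)) = 1/(8*(W + s)))
2059563 - x(-1934, f(-26, 45)) = 2059563 - (-1)*(-1934) = 2059563 - 1*1934 = 2059563 - 1934 = 2057629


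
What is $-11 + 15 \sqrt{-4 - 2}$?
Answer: $-11 + 15 i \sqrt{6} \approx -11.0 + 36.742 i$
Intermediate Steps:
$-11 + 15 \sqrt{-4 - 2} = -11 + 15 \sqrt{-6} = -11 + 15 i \sqrt{6}$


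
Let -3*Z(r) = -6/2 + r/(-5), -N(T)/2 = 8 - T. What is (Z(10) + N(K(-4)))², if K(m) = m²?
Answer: 2809/9 ≈ 312.11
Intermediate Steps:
N(T) = -16 + 2*T (N(T) = -2*(8 - T) = -16 + 2*T)
Z(r) = 1 + r/15 (Z(r) = -(-6/2 + r/(-5))/3 = -(-6*½ + r*(-⅕))/3 = -(-3 - r/5)/3 = 1 + r/15)
(Z(10) + N(K(-4)))² = ((1 + (1/15)*10) + (-16 + 2*(-4)²))² = ((1 + ⅔) + (-16 + 2*16))² = (5/3 + (-16 + 32))² = (5/3 + 16)² = (53/3)² = 2809/9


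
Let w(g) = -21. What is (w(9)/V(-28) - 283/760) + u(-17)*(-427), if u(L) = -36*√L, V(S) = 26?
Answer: -11659/9880 + 15372*I*√17 ≈ -1.1801 + 63380.0*I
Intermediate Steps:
(w(9)/V(-28) - 283/760) + u(-17)*(-427) = (-21/26 - 283/760) - 36*I*√17*(-427) = -11659/9880 + 15372*I*√17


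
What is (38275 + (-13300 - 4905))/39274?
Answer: 10035/19637 ≈ 0.51103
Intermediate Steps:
(38275 + (-13300 - 4905))/39274 = (38275 - 18205)*(1/39274) = 20070*(1/39274) = 10035/19637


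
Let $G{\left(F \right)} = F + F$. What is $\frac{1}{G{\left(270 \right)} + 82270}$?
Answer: $\frac{1}{82810} \approx 1.2076 \cdot 10^{-5}$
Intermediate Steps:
$G{\left(F \right)} = 2 F$
$\frac{1}{G{\left(270 \right)} + 82270} = \frac{1}{2 \cdot 270 + 82270} = \frac{1}{540 + 82270} = \frac{1}{82810}$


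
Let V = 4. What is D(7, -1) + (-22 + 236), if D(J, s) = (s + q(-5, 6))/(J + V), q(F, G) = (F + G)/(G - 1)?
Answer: 11766/55 ≈ 213.93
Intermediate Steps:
q(F, G) = (F + G)/(-1 + G)
D(J, s) = (⅕ + s)/(4 + J) (D(J, s) = (s + (-5 + 6)/(-1 + 6))/(J + 4) = (s + 1/5)/(4 + J) = (s + (⅕)*1)/(4 + J) = (s + ⅕)/(4 + J) = (⅕ + s)/(4 + J))
D(7, -1) + (-22 + 236) = (⅕ - 1)/(4 + 7) + (-22 + 236) = -⅘/11 + 214 = (1/11)*(-⅘) + 214 = -4/55 + 214 = 11766/55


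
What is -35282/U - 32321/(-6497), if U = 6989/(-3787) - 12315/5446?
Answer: 96537119161163/11230395847 ≈ 8596.1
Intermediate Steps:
U = -1728551/420898 (U = 6989*(-1/3787) - 12315*1/5446 = -6989/3787 - 12315/5446 = -1728551/420898 ≈ -4.1068)
-35282/U - 32321/(-6497) = -35282/(-1728551/420898) - 32321/(-6497) = -35282*(-420898/1728551) - 32321*(-1/6497) = 14850123236/1728551 + 32321/6497 = 96537119161163/11230395847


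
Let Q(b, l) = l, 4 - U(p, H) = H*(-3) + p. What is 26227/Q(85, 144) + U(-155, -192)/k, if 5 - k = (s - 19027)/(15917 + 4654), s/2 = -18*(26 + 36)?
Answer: 1009945235/8936208 ≈ 113.02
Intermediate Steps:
U(p, H) = 4 - p + 3*H (U(p, H) = 4 - (H*(-3) + p) = 4 - (-3*H + p) = 4 - (p - 3*H) = 4 + (-p + 3*H) = 4 - p + 3*H)
s = -2232 (s = 2*(-18*(26 + 36)) = 2*(-18*62) = 2*(-1116) = -2232)
k = 124114/20571 (k = 5 - (-2232 - 19027)/(15917 + 4654) = 5 - (-21259)/20571 = 5 - 1*(-21259/20571) = 5 + 21259/20571 = 124114/20571 ≈ 6.0334)
26227/Q(85, 144) + U(-155, -192)/k = 26227/144 + (4 - 1*(-155) + 3*(-192))/(124114/20571) = 26227*(1/144) + (4 + 155 - 576)*(20571/124114) = 26227/144 - 417*20571/124114 = 26227/144 - 8578107/124114 = 1009945235/8936208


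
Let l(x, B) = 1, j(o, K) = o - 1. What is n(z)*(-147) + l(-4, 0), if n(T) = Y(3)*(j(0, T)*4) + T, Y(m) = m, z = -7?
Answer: 2794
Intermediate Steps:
j(o, K) = -1 + o
n(T) = -12 + T (n(T) = 3*((-1 + 0)*4) + T = 3*(-1*4) + T = 3*(-4) + T = -12 + T)
n(z)*(-147) + l(-4, 0) = (-12 - 7)*(-147) + 1 = -19*(-147) + 1 = 2793 + 1 = 2794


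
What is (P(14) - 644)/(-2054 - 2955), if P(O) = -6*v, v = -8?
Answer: 596/5009 ≈ 0.11899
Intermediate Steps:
P(O) = 48 (P(O) = -6*(-8) = 48)
(P(14) - 644)/(-2054 - 2955) = (48 - 644)/(-2054 - 2955) = -596/(-5009) = -596*(-1/5009) = 596/5009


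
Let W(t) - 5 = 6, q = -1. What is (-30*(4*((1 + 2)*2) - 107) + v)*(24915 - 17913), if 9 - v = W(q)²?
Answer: 16650756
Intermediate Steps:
W(t) = 11 (W(t) = 5 + 6 = 11)
v = -112 (v = 9 - 1*11² = 9 - 1*121 = 9 - 121 = -112)
(-30*(4*((1 + 2)*2) - 107) + v)*(24915 - 17913) = (-30*(4*((1 + 2)*2) - 107) - 112)*(24915 - 17913) = (-30*(4*(3*2) - 107) - 112)*7002 = (-30*(4*6 - 107) - 112)*7002 = (-30*(24 - 107) - 112)*7002 = (-30*(-83) - 112)*7002 = (2490 - 112)*7002 = 2378*7002 = 16650756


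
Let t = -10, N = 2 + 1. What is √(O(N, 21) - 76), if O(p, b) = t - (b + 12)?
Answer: I*√119 ≈ 10.909*I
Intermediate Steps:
N = 3
O(p, b) = -22 - b (O(p, b) = -10 - (b + 12) = -10 - (12 + b) = -10 + (-12 - b) = -22 - b)
√(O(N, 21) - 76) = √((-22 - 1*21) - 76) = √((-22 - 21) - 76) = √(-43 - 76) = √(-119) = I*√119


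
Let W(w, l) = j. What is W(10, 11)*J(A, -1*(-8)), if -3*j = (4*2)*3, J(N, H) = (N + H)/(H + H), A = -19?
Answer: 11/2 ≈ 5.5000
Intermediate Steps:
J(N, H) = (H + N)/(2*H) (J(N, H) = (H + N)/((2*H)) = (H + N)*(1/(2*H)) = (H + N)/(2*H))
j = -8 (j = -4*2*3/3 = -8*3/3 = -1/3*24 = -8)
W(w, l) = -8
W(10, 11)*J(A, -1*(-8)) = -4*(-1*(-8) - 19)/((-1*(-8))) = -4*(8 - 19)/8 = -4*(-11)/8 = -8*(-11/16) = 11/2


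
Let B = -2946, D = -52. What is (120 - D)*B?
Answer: -506712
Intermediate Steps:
(120 - D)*B = (120 - 1*(-52))*(-2946) = (120 + 52)*(-2946) = 172*(-2946) = -506712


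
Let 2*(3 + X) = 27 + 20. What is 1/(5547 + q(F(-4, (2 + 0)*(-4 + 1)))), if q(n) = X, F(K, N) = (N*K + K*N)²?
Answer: 2/11135 ≈ 0.00017961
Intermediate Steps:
F(K, N) = 4*K²*N² (F(K, N) = (K*N + K*N)² = (2*K*N)² = 4*K²*N²)
X = 41/2 (X = -3 + (27 + 20)/2 = -3 + (½)*47 = -3 + 47/2 = 41/2 ≈ 20.500)
q(n) = 41/2
1/(5547 + q(F(-4, (2 + 0)*(-4 + 1)))) = 1/(5547 + 41/2) = 1/(11135/2) = 2/11135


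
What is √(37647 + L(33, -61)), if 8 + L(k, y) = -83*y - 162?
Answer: 2*√10635 ≈ 206.25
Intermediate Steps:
L(k, y) = -170 - 83*y (L(k, y) = -8 + (-83*y - 162) = -8 + (-162 - 83*y) = -170 - 83*y)
√(37647 + L(33, -61)) = √(37647 + (-170 - 83*(-61))) = √(37647 + (-170 + 5063)) = √(37647 + 4893) = √42540 = 2*√10635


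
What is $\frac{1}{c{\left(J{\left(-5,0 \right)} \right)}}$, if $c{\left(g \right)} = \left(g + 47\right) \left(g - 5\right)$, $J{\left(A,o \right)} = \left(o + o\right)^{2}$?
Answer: $- \frac{1}{235} \approx -0.0042553$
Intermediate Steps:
$J{\left(A,o \right)} = 4 o^{2}$ ($J{\left(A,o \right)} = \left(2 o\right)^{2} = 4 o^{2}$)
$c{\left(g \right)} = \left(-5 + g\right) \left(47 + g\right)$ ($c{\left(g \right)} = \left(47 + g\right) \left(-5 + g\right) = \left(-5 + g\right) \left(47 + g\right)$)
$\frac{1}{c{\left(J{\left(-5,0 \right)} \right)}} = \frac{1}{-235 + \left(4 \cdot 0^{2}\right)^{2} + 42 \cdot 4 \cdot 0^{2}} = \frac{1}{-235 + \left(4 \cdot 0\right)^{2} + 42 \cdot 4 \cdot 0} = \frac{1}{-235 + 0^{2} + 42 \cdot 0} = \frac{1}{-235 + 0 + 0} = \frac{1}{-235} = - \frac{1}{235}$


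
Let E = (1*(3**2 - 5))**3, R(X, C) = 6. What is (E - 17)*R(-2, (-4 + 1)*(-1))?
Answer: 282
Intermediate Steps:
E = 64 (E = (1*(9 - 5))**3 = (1*4)**3 = 4**3 = 64)
(E - 17)*R(-2, (-4 + 1)*(-1)) = (64 - 17)*6 = 47*6 = 282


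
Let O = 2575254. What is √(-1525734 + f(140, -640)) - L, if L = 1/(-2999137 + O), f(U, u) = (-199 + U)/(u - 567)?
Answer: 1/423883 + I*√2222763980953/1207 ≈ 2.3591e-6 + 1235.2*I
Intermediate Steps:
f(U, u) = (-199 + U)/(-567 + u)
L = -1/423883 (L = 1/(-2999137 + 2575254) = 1/(-423883) = -1/423883 ≈ -2.3591e-6)
√(-1525734 + f(140, -640)) - L = √(-1525734 + (-199 + 140)/(-567 - 640)) - 1*(-1/423883) = √(-1525734 - 59/(-1207)) + 1/423883 = √(-1525734 - 1/1207*(-59)) + 1/423883 = √(-1525734 + 59/1207) + 1/423883 = √(-1841560879/1207) + 1/423883 = I*√2222763980953/1207 + 1/423883 = 1/423883 + I*√2222763980953/1207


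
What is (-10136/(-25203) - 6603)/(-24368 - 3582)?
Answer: 166405273/704423850 ≈ 0.23623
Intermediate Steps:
(-10136/(-25203) - 6603)/(-24368 - 3582) = (-10136*(-1/25203) - 6603)/(-27950) = (10136/25203 - 6603)*(-1/27950) = -166405273/25203*(-1/27950) = 166405273/704423850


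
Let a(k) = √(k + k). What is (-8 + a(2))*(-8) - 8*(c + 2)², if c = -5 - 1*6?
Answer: -600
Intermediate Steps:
a(k) = √2*√k (a(k) = √(2*k) = √2*√k)
c = -11 (c = -5 - 6 = -11)
(-8 + a(2))*(-8) - 8*(c + 2)² = (-8 + √2*√2)*(-8) - 8*(-11 + 2)² = (-8 + 2)*(-8) - 8*(-9)² = -6*(-8) - 8*81 = 48 - 648 = -600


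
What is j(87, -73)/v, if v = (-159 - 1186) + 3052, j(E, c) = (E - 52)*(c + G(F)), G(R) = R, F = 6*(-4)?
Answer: -3395/1707 ≈ -1.9889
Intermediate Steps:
F = -24
j(E, c) = (-52 + E)*(-24 + c) (j(E, c) = (E - 52)*(c - 24) = (-52 + E)*(-24 + c))
v = 1707 (v = -1345 + 3052 = 1707)
j(87, -73)/v = (1248 - 52*(-73) - 24*87 + 87*(-73))/1707 = (1248 + 3796 - 2088 - 6351)*(1/1707) = -3395*1/1707 = -3395/1707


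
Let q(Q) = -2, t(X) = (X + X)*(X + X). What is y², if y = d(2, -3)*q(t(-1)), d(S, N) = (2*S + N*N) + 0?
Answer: 676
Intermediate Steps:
t(X) = 4*X² (t(X) = (2*X)*(2*X) = 4*X²)
d(S, N) = N² + 2*S (d(S, N) = (2*S + N²) + 0 = (N² + 2*S) + 0 = N² + 2*S)
y = -26 (y = ((-3)² + 2*2)*(-2) = (9 + 4)*(-2) = 13*(-2) = -26)
y² = (-26)² = 676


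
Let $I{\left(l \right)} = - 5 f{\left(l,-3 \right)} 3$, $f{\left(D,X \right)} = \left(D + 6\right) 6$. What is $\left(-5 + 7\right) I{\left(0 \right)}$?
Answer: $-1080$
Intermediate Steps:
$f{\left(D,X \right)} = 36 + 6 D$ ($f{\left(D,X \right)} = \left(6 + D\right) 6 = 36 + 6 D$)
$I{\left(l \right)} = -540 - 90 l$ ($I{\left(l \right)} = - 5 \left(36 + 6 l\right) 3 = \left(-180 - 30 l\right) 3 = -540 - 90 l$)
$\left(-5 + 7\right) I{\left(0 \right)} = \left(-5 + 7\right) \left(-540 - 0\right) = 2 \left(-540 + 0\right) = 2 \left(-540\right) = -1080$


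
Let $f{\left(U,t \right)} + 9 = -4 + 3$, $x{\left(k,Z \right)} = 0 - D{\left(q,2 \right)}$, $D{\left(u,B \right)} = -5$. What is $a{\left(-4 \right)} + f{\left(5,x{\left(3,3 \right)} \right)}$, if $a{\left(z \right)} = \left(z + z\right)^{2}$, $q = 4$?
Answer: $54$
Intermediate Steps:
$a{\left(z \right)} = 4 z^{2}$ ($a{\left(z \right)} = \left(2 z\right)^{2} = 4 z^{2}$)
$x{\left(k,Z \right)} = 5$ ($x{\left(k,Z \right)} = 0 - -5 = 0 + 5 = 5$)
$f{\left(U,t \right)} = -10$ ($f{\left(U,t \right)} = -9 + \left(-4 + 3\right) = -9 - 1 = -10$)
$a{\left(-4 \right)} + f{\left(5,x{\left(3,3 \right)} \right)} = 4 \left(-4\right)^{2} - 10 = 4 \cdot 16 - 10 = 64 - 10 = 54$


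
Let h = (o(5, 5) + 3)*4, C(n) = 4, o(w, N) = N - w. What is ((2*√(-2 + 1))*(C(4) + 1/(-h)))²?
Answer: -2209/36 ≈ -61.361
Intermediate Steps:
h = 12 (h = ((5 - 1*5) + 3)*4 = ((5 - 5) + 3)*4 = (0 + 3)*4 = 3*4 = 12)
((2*√(-2 + 1))*(C(4) + 1/(-h)))² = ((2*√(-2 + 1))*(4 + 1/(-1*12)))² = ((2*√(-1))*(4 + 1/(-12)))² = ((2*I)*(4 - 1/12))² = ((2*I)*(47/12))² = (47*I/6)² = -2209/36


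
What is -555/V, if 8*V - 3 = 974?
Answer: -4440/977 ≈ -4.5445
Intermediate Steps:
V = 977/8 (V = 3/8 + (1/8)*974 = 3/8 + 487/4 = 977/8 ≈ 122.13)
-555/V = -555/977/8 = -555*8/977 = -4440/977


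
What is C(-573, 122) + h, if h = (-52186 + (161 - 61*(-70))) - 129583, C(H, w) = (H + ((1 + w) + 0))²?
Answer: 25162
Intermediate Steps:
C(H, w) = (1 + H + w)² (C(H, w) = (H + (1 + w))² = (1 + H + w)²)
h = -177338 (h = (-52186 + (161 + 4270)) - 129583 = (-52186 + 4431) - 129583 = -47755 - 129583 = -177338)
C(-573, 122) + h = (1 - 573 + 122)² - 177338 = (-450)² - 177338 = 202500 - 177338 = 25162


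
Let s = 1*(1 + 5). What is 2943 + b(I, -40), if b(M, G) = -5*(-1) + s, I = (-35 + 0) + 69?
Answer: 2954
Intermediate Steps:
s = 6 (s = 1*6 = 6)
I = 34 (I = -35 + 69 = 34)
b(M, G) = 11 (b(M, G) = -5*(-1) + 6 = 5 + 6 = 11)
2943 + b(I, -40) = 2943 + 11 = 2954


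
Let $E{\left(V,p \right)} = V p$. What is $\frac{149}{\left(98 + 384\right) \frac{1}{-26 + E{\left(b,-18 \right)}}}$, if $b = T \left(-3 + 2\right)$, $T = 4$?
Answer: $\frac{3427}{241} \approx 14.22$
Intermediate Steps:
$b = -4$ ($b = 4 \left(-3 + 2\right) = 4 \left(-1\right) = -4$)
$\frac{149}{\left(98 + 384\right) \frac{1}{-26 + E{\left(b,-18 \right)}}} = \frac{149}{\left(98 + 384\right) \frac{1}{-26 - -72}} = \frac{149}{482 \frac{1}{-26 + 72}} = \frac{149}{482 \cdot \frac{1}{46}} = \frac{149}{\frac{241}{23}} = 149 \cdot \frac{23}{241} = \frac{3427}{241}$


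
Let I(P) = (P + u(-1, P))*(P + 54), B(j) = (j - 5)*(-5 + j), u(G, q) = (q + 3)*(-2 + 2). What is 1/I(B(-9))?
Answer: 1/49000 ≈ 2.0408e-5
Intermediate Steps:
u(G, q) = 0 (u(G, q) = (3 + q)*0 = 0)
B(j) = (-5 + j)**2 (B(j) = (-5 + j)*(-5 + j) = (-5 + j)**2)
I(P) = P*(54 + P) (I(P) = (P + 0)*(P + 54) = P*(54 + P))
1/I(B(-9)) = 1/((-5 - 9)**2*(54 + (-5 - 9)**2)) = 1/((-14)**2*(54 + (-14)**2)) = 1/(196*(54 + 196)) = 1/(196*250) = 1/49000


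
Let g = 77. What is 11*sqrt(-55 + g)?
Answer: 11*sqrt(22) ≈ 51.595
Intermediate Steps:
11*sqrt(-55 + g) = 11*sqrt(-55 + 77) = 11*sqrt(22)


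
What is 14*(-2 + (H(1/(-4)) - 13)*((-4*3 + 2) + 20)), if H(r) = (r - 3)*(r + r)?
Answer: -3241/2 ≈ -1620.5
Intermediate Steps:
H(r) = 2*r*(-3 + r) (H(r) = (-3 + r)*(2*r) = 2*r*(-3 + r))
14*(-2 + (H(1/(-4)) - 13)*((-4*3 + 2) + 20)) = 14*(-2 + (2*(-3 + 1/(-4))/(-4) - 13)*((-4*3 + 2) + 20)) = 14*(-2 + (2*(-¼)*(-3 - ¼) - 13)*((-12 + 2) + 20)) = 14*(-2 + (2*(-¼)*(-13/4) - 13)*(-10 + 20)) = 14*(-2 + (13/8 - 13)*10) = 14*(-2 - 91/8*10) = 14*(-2 - 455/4) = 14*(-463/4) = -3241/2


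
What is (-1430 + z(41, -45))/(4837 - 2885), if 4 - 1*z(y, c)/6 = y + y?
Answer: -949/976 ≈ -0.97234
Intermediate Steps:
z(y, c) = 24 - 12*y (z(y, c) = 24 - 6*(y + y) = 24 - 12*y)
(-1430 + z(41, -45))/(4837 - 2885) = (-1430 + (24 - 12*41))/(4837 - 2885) = (-1430 + (24 - 492))/1952 = (-1430 - 468)*(1/1952) = -1898*1/1952 = -949/976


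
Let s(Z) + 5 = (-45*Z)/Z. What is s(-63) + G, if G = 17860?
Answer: 17810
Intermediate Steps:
s(Z) = -50 (s(Z) = -5 + (-45*Z)/Z = -5 - 45 = -50)
s(-63) + G = -50 + 17860 = 17810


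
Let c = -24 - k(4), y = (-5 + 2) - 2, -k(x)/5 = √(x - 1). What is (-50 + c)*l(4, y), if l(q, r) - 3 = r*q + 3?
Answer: 1036 - 70*√3 ≈ 914.76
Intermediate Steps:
k(x) = -5*√(-1 + x) (k(x) = -5*√(x - 1) = -5*√(-1 + x))
y = -5 (y = -3 - 2 = -5)
l(q, r) = 6 + q*r (l(q, r) = 3 + (r*q + 3) = 3 + (q*r + 3) = 3 + (3 + q*r) = 6 + q*r)
c = -24 + 5*√3 (c = -24 - (-5)*√(-1 + 4) = -24 - (-5)*√3 = -24 + 5*√3 ≈ -15.340)
(-50 + c)*l(4, y) = (-50 + (-24 + 5*√3))*(6 + 4*(-5)) = (-74 + 5*√3)*(6 - 20) = (-74 + 5*√3)*(-14) = 1036 - 70*√3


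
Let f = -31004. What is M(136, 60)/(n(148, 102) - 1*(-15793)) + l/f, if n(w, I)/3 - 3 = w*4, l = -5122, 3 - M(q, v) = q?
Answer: 10738873/68123539 ≈ 0.15764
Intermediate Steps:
M(q, v) = 3 - q
n(w, I) = 9 + 12*w (n(w, I) = 9 + 3*(w*4) = 9 + 3*(4*w) = 9 + 12*w)
M(136, 60)/(n(148, 102) - 1*(-15793)) + l/f = (3 - 1*136)/((9 + 12*148) - 1*(-15793)) - 5122/(-31004) = (3 - 136)/((9 + 1776) + 15793) - 5122*(-1/31004) = -133/(1785 + 15793) + 2561/15502 = -133/17578 + 2561/15502 = 10738873/68123539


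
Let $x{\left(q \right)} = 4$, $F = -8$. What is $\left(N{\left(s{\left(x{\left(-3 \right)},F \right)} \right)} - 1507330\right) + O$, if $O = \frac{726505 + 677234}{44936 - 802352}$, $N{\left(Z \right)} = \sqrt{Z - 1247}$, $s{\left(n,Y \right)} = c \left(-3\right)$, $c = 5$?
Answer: $- \frac{20029425667}{13288} + i \sqrt{1262} \approx -1.5073 \cdot 10^{6} + 35.525 i$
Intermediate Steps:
$s{\left(n,Y \right)} = -15$ ($s{\left(n,Y \right)} = 5 \left(-3\right) = -15$)
$N{\left(Z \right)} = \sqrt{-1247 + Z}$
$O = - \frac{24627}{13288}$ ($O = \frac{1403739}{-757416} = 1403739 \left(- \frac{1}{757416}\right) = - \frac{24627}{13288} \approx -1.8533$)
$\left(N{\left(s{\left(x{\left(-3 \right)},F \right)} \right)} - 1507330\right) + O = \left(\sqrt{-1247 - 15} - 1507330\right) - \frac{24627}{13288} = \left(\sqrt{-1262} - 1507330\right) - \frac{24627}{13288} = \left(i \sqrt{1262} - 1507330\right) - \frac{24627}{13288} = \left(-1507330 + i \sqrt{1262}\right) - \frac{24627}{13288} = - \frac{20029425667}{13288} + i \sqrt{1262}$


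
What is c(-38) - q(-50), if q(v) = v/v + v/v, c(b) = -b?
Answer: 36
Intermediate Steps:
q(v) = 2 (q(v) = 1 + 1 = 2)
c(-38) - q(-50) = -1*(-38) - 1*2 = 38 - 2 = 36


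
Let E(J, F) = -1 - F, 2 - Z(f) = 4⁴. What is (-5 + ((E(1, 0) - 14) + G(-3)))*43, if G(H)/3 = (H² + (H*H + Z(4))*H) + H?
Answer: 94729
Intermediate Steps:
Z(f) = -254 (Z(f) = 2 - 1*4⁴ = 2 - 1*256 = 2 - 256 = -254)
G(H) = 3*H + 3*H² + 3*H*(-254 + H²) (G(H) = 3*((H² + (H*H - 254)*H) + H) = 3*((H² + (H² - 254)*H) + H) = 3*((H² + (-254 + H²)*H) + H) = 3*((H² + H*(-254 + H²)) + H) = 3*(H + H² + H*(-254 + H²)) = 3*H + 3*H² + 3*H*(-254 + H²))
(-5 + ((E(1, 0) - 14) + G(-3)))*43 = (-5 + (((-1 - 1*0) - 14) + 3*(-3)*(-253 - 3 + (-3)²)))*43 = (-5 + (((-1 + 0) - 14) + 3*(-3)*(-253 - 3 + 9)))*43 = (-5 + ((-1 - 14) + 3*(-3)*(-247)))*43 = (-5 + (-15 + 2223))*43 = (-5 + 2208)*43 = 2203*43 = 94729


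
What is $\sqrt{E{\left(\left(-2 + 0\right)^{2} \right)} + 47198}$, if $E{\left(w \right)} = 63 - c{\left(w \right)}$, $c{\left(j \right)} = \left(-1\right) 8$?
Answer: $\sqrt{47269} \approx 217.41$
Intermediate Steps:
$c{\left(j \right)} = -8$
$E{\left(w \right)} = 71$ ($E{\left(w \right)} = 63 - -8 = 63 + 8 = 71$)
$\sqrt{E{\left(\left(-2 + 0\right)^{2} \right)} + 47198} = \sqrt{71 + 47198} = \sqrt{47269}$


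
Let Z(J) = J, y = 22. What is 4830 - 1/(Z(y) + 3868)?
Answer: 18788699/3890 ≈ 4830.0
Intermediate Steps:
4830 - 1/(Z(y) + 3868) = 4830 - 1/(22 + 3868) = 4830 - 1/3890 = 18788699/3890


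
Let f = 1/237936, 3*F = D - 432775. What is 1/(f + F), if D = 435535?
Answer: 237936/218901121 ≈ 0.0010870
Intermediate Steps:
F = 920 (F = (435535 - 432775)/3 = (⅓)*2760 = 920)
f = 1/237936 ≈ 4.2028e-6
1/(f + F) = 1/(1/237936 + 920) = 1/(218901121/237936) = 237936/218901121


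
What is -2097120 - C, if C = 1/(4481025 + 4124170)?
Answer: -18046126538401/8605195 ≈ -2.0971e+6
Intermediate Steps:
C = 1/8605195 ≈ 1.1621e-7
-2097120 - C = -2097120 - 1*1/8605195 = -2097120 - 1/8605195 = -18046126538401/8605195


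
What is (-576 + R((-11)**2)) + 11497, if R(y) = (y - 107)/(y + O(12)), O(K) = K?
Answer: 207501/19 ≈ 10921.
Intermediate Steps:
R(y) = (-107 + y)/(12 + y) (R(y) = (y - 107)/(y + 12) = (-107 + y)/(12 + y))
(-576 + R((-11)**2)) + 11497 = (-576 + (-107 + (-11)**2)/(12 + (-11)**2)) + 11497 = (-576 + (-107 + 121)/(12 + 121)) + 11497 = (-576 + 14/133) + 11497 = (-576 + (1/133)*14) + 11497 = (-576 + 2/19) + 11497 = -10942/19 + 11497 = 207501/19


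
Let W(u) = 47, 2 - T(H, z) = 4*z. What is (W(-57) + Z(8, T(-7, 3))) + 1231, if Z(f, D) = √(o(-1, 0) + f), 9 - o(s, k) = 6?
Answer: 1278 + √11 ≈ 1281.3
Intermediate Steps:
o(s, k) = 3 (o(s, k) = 9 - 1*6 = 9 - 6 = 3)
T(H, z) = 2 - 4*z
Z(f, D) = √(3 + f)
(W(-57) + Z(8, T(-7, 3))) + 1231 = (47 + √(3 + 8)) + 1231 = (47 + √11) + 1231 = 1278 + √11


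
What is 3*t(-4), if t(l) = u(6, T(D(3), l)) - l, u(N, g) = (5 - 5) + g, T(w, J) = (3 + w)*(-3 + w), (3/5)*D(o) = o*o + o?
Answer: 1185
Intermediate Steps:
D(o) = 5*o/3 + 5*o²/3 (D(o) = 5*(o*o + o)/3 = 5*(o² + o)/3 = 5*(o + o²)/3 = 5*o/3 + 5*o²/3)
T(w, J) = (-3 + w)*(3 + w)
u(N, g) = g (u(N, g) = 0 + g = g)
t(l) = 391 - l (t(l) = (-9 + ((5/3)*3*(1 + 3))²) - l = (-9 + ((5/3)*3*4)²) - l = (-9 + 20²) - l = (-9 + 400) - l = 391 - l)
3*t(-4) = 3*(391 - 1*(-4)) = 3*(391 + 4) = 3*395 = 1185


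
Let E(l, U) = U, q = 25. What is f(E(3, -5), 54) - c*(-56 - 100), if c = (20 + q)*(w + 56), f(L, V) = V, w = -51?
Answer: 35154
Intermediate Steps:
c = 225 (c = (20 + 25)*(-51 + 56) = 45*5 = 225)
f(E(3, -5), 54) - c*(-56 - 100) = 54 - 225*(-56 - 100) = 54 - 225*(-156) = 54 - 1*(-35100) = 54 + 35100 = 35154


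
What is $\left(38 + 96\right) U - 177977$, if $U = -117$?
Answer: $-193655$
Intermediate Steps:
$\left(38 + 96\right) U - 177977 = \left(38 + 96\right) \left(-117\right) - 177977 = 134 \left(-117\right) - 177977 = -15678 - 177977 = -193655$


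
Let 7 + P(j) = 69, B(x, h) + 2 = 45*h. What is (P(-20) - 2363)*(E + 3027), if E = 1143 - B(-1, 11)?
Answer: -8460777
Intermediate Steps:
B(x, h) = -2 + 45*h
P(j) = 62 (P(j) = -7 + 69 = 62)
E = 650 (E = 1143 - (-2 + 45*11) = 1143 - (-2 + 495) = 1143 - 1*493 = 1143 - 493 = 650)
(P(-20) - 2363)*(E + 3027) = (62 - 2363)*(650 + 3027) = -2301*3677 = -8460777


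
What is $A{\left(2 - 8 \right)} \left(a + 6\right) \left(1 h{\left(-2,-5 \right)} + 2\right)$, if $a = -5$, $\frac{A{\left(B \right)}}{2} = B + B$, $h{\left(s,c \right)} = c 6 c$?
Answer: $-3648$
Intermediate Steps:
$h{\left(s,c \right)} = 6 c^{2}$ ($h{\left(s,c \right)} = 6 c c = 6 c^{2}$)
$A{\left(B \right)} = 4 B$ ($A{\left(B \right)} = 2 \left(B + B\right) = 2 \cdot 2 B = 4 B$)
$A{\left(2 - 8 \right)} \left(a + 6\right) \left(1 h{\left(-2,-5 \right)} + 2\right) = 4 \left(2 - 8\right) \left(-5 + 6\right) \left(1 \cdot 6 \left(-5\right)^{2} + 2\right) = 4 \left(-6\right) 1 \left(1 \cdot 6 \cdot 25 + 2\right) = - 24 \cdot 1 \left(1 \cdot 150 + 2\right) = - 24 \cdot 1 \left(150 + 2\right) = - 24 \cdot 1 \cdot 152 = \left(-24\right) 152 = -3648$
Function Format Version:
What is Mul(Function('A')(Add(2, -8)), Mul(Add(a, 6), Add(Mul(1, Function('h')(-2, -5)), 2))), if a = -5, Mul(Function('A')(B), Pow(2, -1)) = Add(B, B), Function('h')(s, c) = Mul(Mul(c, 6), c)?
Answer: -3648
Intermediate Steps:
Function('h')(s, c) = Mul(6, Pow(c, 2)) (Function('h')(s, c) = Mul(Mul(6, c), c) = Mul(6, Pow(c, 2)))
Function('A')(B) = Mul(4, B) (Function('A')(B) = Mul(2, Add(B, B)) = Mul(2, Mul(2, B)) = Mul(4, B))
Mul(Function('A')(Add(2, -8)), Mul(Add(a, 6), Add(Mul(1, Function('h')(-2, -5)), 2))) = Mul(Mul(4, Add(2, -8)), Mul(Add(-5, 6), Add(Mul(1, Mul(6, Pow(-5, 2))), 2))) = Mul(Mul(4, -6), Mul(1, Add(Mul(1, Mul(6, 25)), 2))) = Mul(-24, Mul(1, Add(Mul(1, 150), 2))) = Mul(-24, Mul(1, Add(150, 2))) = Mul(-24, Mul(1, 152)) = Mul(-24, 152) = -3648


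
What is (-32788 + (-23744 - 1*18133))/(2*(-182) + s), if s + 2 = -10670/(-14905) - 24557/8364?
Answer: 33847794852/166924807 ≈ 202.77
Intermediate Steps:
s = -9565619/2266644 (s = -2 + (-10670/(-14905) - 24557/8364) = -2 + (-10670*(-1/14905) - 24557*1/8364) = -2 + (194/271 - 24557/8364) = -2 - 5032331/2266644 = -9565619/2266644 ≈ -4.2202)
(-32788 + (-23744 - 1*18133))/(2*(-182) + s) = (-32788 + (-23744 - 1*18133))/(2*(-182) - 9565619/2266644) = (-32788 + (-23744 - 18133))/(-364 - 9565619/2266644) = (-32788 - 41877)/(-834624035/2266644) = -74665*(-2266644/834624035) = 33847794852/166924807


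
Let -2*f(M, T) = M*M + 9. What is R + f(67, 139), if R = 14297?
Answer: 12048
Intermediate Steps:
f(M, T) = -9/2 - M²/2 (f(M, T) = -(M*M + 9)/2 = -(M² + 9)/2 = -(9 + M²)/2 = -9/2 - M²/2)
R + f(67, 139) = 14297 + (-9/2 - ½*67²) = 14297 + (-9/2 - ½*4489) = 14297 + (-9/2 - 4489/2) = 14297 - 2249 = 12048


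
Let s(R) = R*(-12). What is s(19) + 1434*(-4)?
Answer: -5964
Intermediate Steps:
s(R) = -12*R
s(19) + 1434*(-4) = -12*19 + 1434*(-4) = -228 - 5736 = -5964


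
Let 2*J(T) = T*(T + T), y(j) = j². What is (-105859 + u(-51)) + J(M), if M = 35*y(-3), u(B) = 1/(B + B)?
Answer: -676669/102 ≈ -6634.0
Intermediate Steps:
u(B) = 1/(2*B)
M = 315 (M = 35*(-3)² = 35*9 = 315)
J(T) = T² (J(T) = (T*(T + T))/2 = (T*(2*T))/2 = (2*T²)/2 = T²)
(-105859 + u(-51)) + J(M) = (-105859 + (½)/(-51)) + 315² = (-105859 + (½)*(-1/51)) + 99225 = (-105859 - 1/102) + 99225 = -10797619/102 + 99225 = -676669/102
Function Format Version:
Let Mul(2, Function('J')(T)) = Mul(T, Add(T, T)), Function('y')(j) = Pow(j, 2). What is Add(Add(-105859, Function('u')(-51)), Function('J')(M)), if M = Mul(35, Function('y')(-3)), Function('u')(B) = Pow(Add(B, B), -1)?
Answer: Rational(-676669, 102) ≈ -6634.0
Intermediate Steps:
Function('u')(B) = Mul(Rational(1, 2), Pow(B, -1)) (Function('u')(B) = Pow(Mul(2, B), -1) = Mul(Rational(1, 2), Pow(B, -1)))
M = 315 (M = Mul(35, Pow(-3, 2)) = Mul(35, 9) = 315)
Function('J')(T) = Pow(T, 2) (Function('J')(T) = Mul(Rational(1, 2), Mul(T, Add(T, T))) = Mul(Rational(1, 2), Mul(T, Mul(2, T))) = Mul(Rational(1, 2), Mul(2, Pow(T, 2))) = Pow(T, 2))
Add(Add(-105859, Function('u')(-51)), Function('J')(M)) = Add(Add(-105859, Mul(Rational(1, 2), Pow(-51, -1))), Pow(315, 2)) = Add(Add(-105859, Mul(Rational(1, 2), Rational(-1, 51))), 99225) = Add(Add(-105859, Rational(-1, 102)), 99225) = Add(Rational(-10797619, 102), 99225) = Rational(-676669, 102)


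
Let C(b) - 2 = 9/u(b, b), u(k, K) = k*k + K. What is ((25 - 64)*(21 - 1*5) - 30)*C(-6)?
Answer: -7521/5 ≈ -1504.2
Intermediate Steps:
u(k, K) = K + k² (u(k, K) = k² + K = K + k²)
C(b) = 2 + 9/(b + b²)
((25 - 64)*(21 - 1*5) - 30)*C(-6) = ((25 - 64)*(21 - 1*5) - 30)*(2 + 9/(-6 + (-6)²)) = (-39*(21 - 5) - 30)*(2 + 9/(-6 + 36)) = (-39*16 - 30)*(2 + 9/30) = (-624 - 30)*(2 + 9*(1/30)) = -654*(2 + 3/10) = -654*23/10 = -7521/5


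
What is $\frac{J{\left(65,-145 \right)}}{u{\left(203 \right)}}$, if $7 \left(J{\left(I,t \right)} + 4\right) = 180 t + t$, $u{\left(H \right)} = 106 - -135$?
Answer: $- \frac{26273}{1687} \approx -15.574$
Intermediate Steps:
$u{\left(H \right)} = 241$ ($u{\left(H \right)} = 106 + 135 = 241$)
$J{\left(I,t \right)} = -4 + \frac{181 t}{7}$ ($J{\left(I,t \right)} = -4 + \frac{180 t + t}{7} = -4 + \frac{181 t}{7}$)
$\frac{J{\left(65,-145 \right)}}{u{\left(203 \right)}} = \frac{-4 + \frac{181}{7} \left(-145\right)}{241} = \left(-4 - \frac{26245}{7}\right) \frac{1}{241} = \left(- \frac{26273}{7}\right) \frac{1}{241} = - \frac{26273}{1687}$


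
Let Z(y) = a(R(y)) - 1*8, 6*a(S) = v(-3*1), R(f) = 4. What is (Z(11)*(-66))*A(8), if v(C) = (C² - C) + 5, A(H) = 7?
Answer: 2387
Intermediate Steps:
v(C) = 5 + C² - C
a(S) = 17/6 (a(S) = (5 + (-3*1)² - (-3))/6 = (5 + (-3)² - 1*(-3))/6 = (5 + 9 + 3)/6 = (⅙)*17 = 17/6)
Z(y) = -31/6 (Z(y) = 17/6 - 1*8 = 17/6 - 8 = -31/6)
(Z(11)*(-66))*A(8) = -31/6*(-66)*7 = 341*7 = 2387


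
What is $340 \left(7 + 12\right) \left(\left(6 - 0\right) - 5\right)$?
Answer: $6460$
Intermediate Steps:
$340 \left(7 + 12\right) \left(\left(6 - 0\right) - 5\right) = 340 \cdot 19 \left(\left(6 + 0\right) - 5\right) = 340 \cdot 19 \left(6 - 5\right) = 340 \cdot 19 \cdot 1 = 340 \cdot 19 = 6460$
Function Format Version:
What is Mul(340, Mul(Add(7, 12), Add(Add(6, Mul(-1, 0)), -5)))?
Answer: 6460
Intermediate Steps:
Mul(340, Mul(Add(7, 12), Add(Add(6, Mul(-1, 0)), -5))) = Mul(340, Mul(19, Add(Add(6, 0), -5))) = Mul(340, Mul(19, Add(6, -5))) = Mul(340, Mul(19, 1)) = Mul(340, 19) = 6460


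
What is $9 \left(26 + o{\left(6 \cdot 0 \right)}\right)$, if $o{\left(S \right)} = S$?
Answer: $234$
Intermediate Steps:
$9 \left(26 + o{\left(6 \cdot 0 \right)}\right) = 9 \left(26 + 6 \cdot 0\right) = 9 \left(26 + 0\right) = 9 \cdot 26 = 234$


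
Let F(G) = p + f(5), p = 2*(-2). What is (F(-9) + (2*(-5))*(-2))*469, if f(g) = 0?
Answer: 7504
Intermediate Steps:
p = -4
F(G) = -4 (F(G) = -4 + 0 = -4)
(F(-9) + (2*(-5))*(-2))*469 = (-4 + (2*(-5))*(-2))*469 = (-4 - 10*(-2))*469 = (-4 + 20)*469 = 16*469 = 7504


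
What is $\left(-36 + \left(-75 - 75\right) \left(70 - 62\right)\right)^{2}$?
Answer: $1527696$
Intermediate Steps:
$\left(-36 + \left(-75 - 75\right) \left(70 - 62\right)\right)^{2} = \left(-36 - 1200\right)^{2} = \left(-1236\right)^{2} = 1527696$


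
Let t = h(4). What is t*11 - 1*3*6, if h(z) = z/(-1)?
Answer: -62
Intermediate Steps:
h(z) = -z (h(z) = z*(-1) = -z)
t = -4 (t = -1*4 = -4)
t*11 - 1*3*6 = -4*11 - 1*3*6 = -44 - 3*6 = -44 - 18 = -62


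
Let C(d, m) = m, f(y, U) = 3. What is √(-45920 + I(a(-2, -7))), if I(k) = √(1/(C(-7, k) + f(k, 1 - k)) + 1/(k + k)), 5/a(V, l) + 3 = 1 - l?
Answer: √(-183680 + 2*√3)/2 ≈ 214.29*I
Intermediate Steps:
a(V, l) = 5/(-2 - l) (a(V, l) = 5/(-3 + (1 - l)) = 5/(-2 - l))
I(k) = √(1/(3 + k) + 1/(2*k)) (I(k) = √(1/(k + 3) + 1/(k + k)) = √(1/(3 + k) + 1/(2*k)))
√(-45920 + I(a(-2, -7))) = √(-45920 + √6*√((1 - 5/(2 - 7))/(((-5/(2 - 7)))*(3 - 5/(2 - 7))))/2) = √(-45920 + √6*√((1 - 5/(-5))/(((-5/(-5)))*(3 - 5/(-5))))/2) = √(-45920 + √6*√((1 - 5*(-⅕))/(((-5*(-⅕)))*(3 - 5*(-⅕))))/2) = √(-45920 + √6*√((1 + 1)/(1*(3 + 1)))/2) = √(-45920 + √6*√(1*2/4)/2) = √(-45920 + √6*√(1*(¼)*2)/2) = √(-45920 + √6*√(½)/2) = √(-45920 + √6*(√2/2)/2) = √(-45920 + √3/2)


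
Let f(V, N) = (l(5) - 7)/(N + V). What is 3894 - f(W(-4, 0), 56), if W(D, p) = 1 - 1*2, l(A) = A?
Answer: 214172/55 ≈ 3894.0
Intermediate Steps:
W(D, p) = -1 (W(D, p) = 1 - 2 = -1)
f(V, N) = -2/(N + V) (f(V, N) = (5 - 7)/(N + V) = -2/(N + V))
3894 - f(W(-4, 0), 56) = 3894 - (-2)/(56 - 1) = 3894 - (-2)/55 = 3894 - 1*(-2/55) = 3894 + 2/55 = 214172/55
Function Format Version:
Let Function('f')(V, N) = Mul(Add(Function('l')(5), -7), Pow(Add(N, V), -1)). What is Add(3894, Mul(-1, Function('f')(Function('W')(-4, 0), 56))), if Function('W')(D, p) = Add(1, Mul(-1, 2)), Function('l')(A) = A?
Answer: Rational(214172, 55) ≈ 3894.0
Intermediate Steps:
Function('W')(D, p) = -1 (Function('W')(D, p) = Add(1, -2) = -1)
Function('f')(V, N) = Mul(-2, Pow(Add(N, V), -1)) (Function('f')(V, N) = Mul(Add(5, -7), Pow(Add(N, V), -1)) = Mul(-2, Pow(Add(N, V), -1)))
Add(3894, Mul(-1, Function('f')(Function('W')(-4, 0), 56))) = Add(3894, Mul(-1, Mul(-2, Pow(Add(56, -1), -1)))) = Add(3894, Mul(-1, Mul(-2, Pow(55, -1)))) = Add(3894, Mul(-1, Mul(-2, Rational(1, 55)))) = Add(3894, Mul(-1, Rational(-2, 55))) = Add(3894, Rational(2, 55)) = Rational(214172, 55)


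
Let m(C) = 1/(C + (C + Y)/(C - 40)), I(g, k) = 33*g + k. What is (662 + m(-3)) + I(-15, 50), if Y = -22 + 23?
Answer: 27516/127 ≈ 216.66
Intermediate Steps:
Y = 1
I(g, k) = k + 33*g
m(C) = 1/(C + (1 + C)/(-40 + C)) (m(C) = 1/(C + (C + 1)/(C - 40)) = 1/(C + (1 + C)/(-40 + C)))
(662 + m(-3)) + I(-15, 50) = (662 + (-40 - 3)/(1 + (-3)**2 - 39*(-3))) + (50 + 33*(-15)) = (662 - 43/(1 + 9 + 117)) + (50 - 495) = (662 - 43/127) - 445 = 84031/127 - 445 = 27516/127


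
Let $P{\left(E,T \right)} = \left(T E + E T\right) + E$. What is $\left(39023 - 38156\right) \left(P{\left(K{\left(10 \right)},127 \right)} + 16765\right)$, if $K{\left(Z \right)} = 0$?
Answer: $14535255$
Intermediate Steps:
$P{\left(E,T \right)} = E + 2 E T$ ($P{\left(E,T \right)} = \left(E T + E T\right) + E = 2 E T + E = E + 2 E T$)
$\left(39023 - 38156\right) \left(P{\left(K{\left(10 \right)},127 \right)} + 16765\right) = \left(39023 - 38156\right) \left(0 \left(1 + 2 \cdot 127\right) + 16765\right) = 867 \left(0 \left(1 + 254\right) + 16765\right) = 867 \left(0 \cdot 255 + 16765\right) = 867 \left(0 + 16765\right) = 867 \cdot 16765 = 14535255$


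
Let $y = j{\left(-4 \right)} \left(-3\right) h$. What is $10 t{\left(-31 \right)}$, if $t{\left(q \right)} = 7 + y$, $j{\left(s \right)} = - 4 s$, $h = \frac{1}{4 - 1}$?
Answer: $-90$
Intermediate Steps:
$h = \frac{1}{3} \approx 0.33333$
$y = -16$ ($y = \left(-4\right) \left(-4\right) \left(-3\right) \frac{1}{3} = 16 \left(-3\right) \frac{1}{3} = \left(-48\right) \frac{1}{3} = -16$)
$t{\left(q \right)} = -9$ ($t{\left(q \right)} = 7 - 16 = -9$)
$10 t{\left(-31 \right)} = 10 \left(-9\right) = -90$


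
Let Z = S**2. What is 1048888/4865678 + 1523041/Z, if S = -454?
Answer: 3813409842903/501447043324 ≈ 7.6048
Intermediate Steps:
Z = 206116 (Z = (-454)**2 = 206116)
1048888/4865678 + 1523041/Z = 1048888/4865678 + 1523041/206116 = 1048888*(1/4865678) + 1523041*(1/206116) = 524444/2432839 + 1523041/206116 = 3813409842903/501447043324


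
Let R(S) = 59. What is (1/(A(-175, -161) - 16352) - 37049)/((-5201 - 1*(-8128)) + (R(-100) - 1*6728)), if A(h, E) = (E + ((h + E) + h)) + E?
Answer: 318343533/32153135 ≈ 9.9008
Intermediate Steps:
A(h, E) = 2*h + 3*E (A(h, E) = (E + ((E + h) + h)) + E = (E + (E + 2*h)) + E = (2*E + 2*h) + E = 2*h + 3*E)
(1/(A(-175, -161) - 16352) - 37049)/((-5201 - 1*(-8128)) + (R(-100) - 1*6728)) = (1/((2*(-175) + 3*(-161)) - 16352) - 37049)/((-5201 - 1*(-8128)) + (59 - 1*6728)) = (1/((-350 - 483) - 16352) - 37049)/((-5201 + 8128) + (59 - 6728)) = (1/(-833 - 16352) - 37049)/(2927 - 6669) = (1/(-17185) - 37049)/(-3742) = (-1/17185 - 37049)*(-1/3742) = -636687066/17185*(-1/3742) = 318343533/32153135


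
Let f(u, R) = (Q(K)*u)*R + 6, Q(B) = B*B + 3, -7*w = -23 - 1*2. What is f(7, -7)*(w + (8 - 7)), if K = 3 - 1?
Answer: -10784/7 ≈ -1540.6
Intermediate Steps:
w = 25/7 (w = -(-23 - 1*2)/7 = -(-23 - 2)/7 = -⅐*(-25) = 25/7 ≈ 3.5714)
K = 2
Q(B) = 3 + B² (Q(B) = B² + 3 = 3 + B²)
f(u, R) = 6 + 7*R*u (f(u, R) = ((3 + 2²)*u)*R + 6 = ((3 + 4)*u)*R + 6 = (7*u)*R + 6 = 7*R*u + 6 = 6 + 7*R*u)
f(7, -7)*(w + (8 - 7)) = (6 + 7*(-7)*7)*(25/7 + (8 - 7)) = (6 - 343)*(25/7 + 1) = -337*32/7 = -10784/7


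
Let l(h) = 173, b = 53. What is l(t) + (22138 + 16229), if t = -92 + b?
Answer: 38540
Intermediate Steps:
t = -39 (t = -92 + 53 = -39)
l(t) + (22138 + 16229) = 173 + (22138 + 16229) = 173 + 38367 = 38540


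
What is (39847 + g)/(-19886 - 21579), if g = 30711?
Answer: -70558/41465 ≈ -1.7016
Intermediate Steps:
(39847 + g)/(-19886 - 21579) = (39847 + 30711)/(-19886 - 21579) = 70558/(-41465) = 70558*(-1/41465) = -70558/41465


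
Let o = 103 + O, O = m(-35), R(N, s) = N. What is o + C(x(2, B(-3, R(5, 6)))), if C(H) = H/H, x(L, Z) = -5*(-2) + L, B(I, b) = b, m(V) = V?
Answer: 69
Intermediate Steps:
O = -35
x(L, Z) = 10 + L
C(H) = 1
o = 68 (o = 103 - 35 = 68)
o + C(x(2, B(-3, R(5, 6)))) = 68 + 1 = 69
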